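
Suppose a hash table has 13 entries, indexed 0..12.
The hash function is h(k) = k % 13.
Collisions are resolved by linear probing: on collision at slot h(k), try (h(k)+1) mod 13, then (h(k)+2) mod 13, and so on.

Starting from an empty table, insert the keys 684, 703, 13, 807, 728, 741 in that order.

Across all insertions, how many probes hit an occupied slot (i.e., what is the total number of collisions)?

8

684 hashes to 8; slot 8 is free → place at 8.
703 hashes to 1; slot 1 is free → place at 1.
13 hashes to 0; slot 0 is free → place at 0.
807 hashes to 1; 1 taken → place at 2.
728 hashes to 0; 0,1,2 taken → place at 3.
741 hashes to 0; 0,1,2,3 taken → place at 4.
Table: [13, 703, 807, 728, 741, ∅, ∅, ∅, 684, ∅, ∅, ∅, ∅]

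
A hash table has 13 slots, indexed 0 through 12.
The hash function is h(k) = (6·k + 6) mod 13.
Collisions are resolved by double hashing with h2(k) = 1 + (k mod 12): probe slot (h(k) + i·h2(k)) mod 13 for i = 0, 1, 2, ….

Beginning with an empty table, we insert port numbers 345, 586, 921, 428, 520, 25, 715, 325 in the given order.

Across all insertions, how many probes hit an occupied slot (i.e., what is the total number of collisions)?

3

345 hashes to 9; slot 9 is free → place at 9.
586 hashes to 12; slot 12 is free → place at 12.
921 hashes to 7; slot 7 is free → place at 7.
428 hashes to 0; slot 0 is free → place at 0.
520 hashes to 6; slot 6 is free → place at 6.
25 hashes to 0, h2=2; 0 taken → place at 2.
715 hashes to 6, h2=8; 6 taken → place at 1.
325 hashes to 6, h2=2; 6 taken → place at 8.
Table: [428, 715, 25, ∅, ∅, ∅, 520, 921, 325, 345, ∅, ∅, 586]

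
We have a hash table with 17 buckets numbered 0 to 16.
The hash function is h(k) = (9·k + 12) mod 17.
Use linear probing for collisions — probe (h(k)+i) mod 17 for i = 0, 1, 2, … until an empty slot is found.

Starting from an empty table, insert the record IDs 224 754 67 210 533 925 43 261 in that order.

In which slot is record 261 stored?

Insert 224: h=5, slot 5 empty → index 5.
Insert 754: h=15, slot 15 empty → index 15.
Insert 67: h=3, slot 3 empty → index 3.
Insert 210: h=15, slot 15 occupied → index 16.
Insert 533: h=15, slots 15,16 occupied → index 0.
Insert 925: h=7, slot 7 empty → index 7.
Insert 43: h=8, slot 8 empty → index 8.
Insert 261: h=15, slots 15,16,0 occupied → index 1.
Table: [533, 261, _, 67, _, 224, _, 925, 43, _, _, _, _, _, _, 754, 210]

1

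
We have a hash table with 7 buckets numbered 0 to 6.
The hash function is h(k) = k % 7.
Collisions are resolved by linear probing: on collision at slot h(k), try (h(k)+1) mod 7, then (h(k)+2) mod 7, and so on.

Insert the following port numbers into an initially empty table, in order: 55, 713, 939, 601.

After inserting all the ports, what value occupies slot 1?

939

55: h=6 → slot 6
713: h=6, probe 6,0 → slot 0
939: h=1 → slot 1
601: h=6, probe 6,0,1,2 → slot 2
Table: [713, 939, 601, -, -, -, 55]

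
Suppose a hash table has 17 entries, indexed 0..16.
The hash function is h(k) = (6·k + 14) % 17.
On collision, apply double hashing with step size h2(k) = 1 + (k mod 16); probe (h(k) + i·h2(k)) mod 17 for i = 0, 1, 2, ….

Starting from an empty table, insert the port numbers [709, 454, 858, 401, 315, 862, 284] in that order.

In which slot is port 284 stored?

709: h=1 → slot 1
454: h=1, h2=7, probe 1,8 → slot 8
858: h=11 → slot 11
401: h=6 → slot 6
315: h=0 → slot 0
862: h=1, h2=15, probe 1,16 → slot 16
284: h=1, h2=13, probe 1,14 → slot 14
Table: [315, 709, _, _, _, _, 401, _, 454, _, _, 858, _, _, 284, _, 862]

14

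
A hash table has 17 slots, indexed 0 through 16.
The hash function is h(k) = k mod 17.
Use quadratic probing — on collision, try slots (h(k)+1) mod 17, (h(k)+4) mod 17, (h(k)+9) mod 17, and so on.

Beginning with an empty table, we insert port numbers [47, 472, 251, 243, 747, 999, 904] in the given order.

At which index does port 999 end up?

47: h=13 -> slot 13
472: h=13, probe 13,14 -> slot 14
251: h=13, probe 13,14,0 -> slot 0
243: h=5 -> slot 5
747: h=16 -> slot 16
999: h=13, probe 13,14,0,5,12 -> slot 12
904: h=3 -> slot 3
Table: [251, _, _, 904, _, 243, _, _, _, _, _, _, 999, 47, 472, _, 747]

12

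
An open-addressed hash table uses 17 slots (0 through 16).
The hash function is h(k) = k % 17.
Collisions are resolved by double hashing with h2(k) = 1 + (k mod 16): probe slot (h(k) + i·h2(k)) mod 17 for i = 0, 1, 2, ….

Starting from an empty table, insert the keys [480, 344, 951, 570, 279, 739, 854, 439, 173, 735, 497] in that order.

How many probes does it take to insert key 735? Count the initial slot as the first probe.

3

480 hashes to 4; slot 4 is free → place at 4.
344 hashes to 4, h2=9; 4 taken → place at 13.
951 hashes to 16; slot 16 is free → place at 16.
570 hashes to 9; slot 9 is free → place at 9.
279 hashes to 7; slot 7 is free → place at 7.
739 hashes to 8; slot 8 is free → place at 8.
854 hashes to 4, h2=7; 4 taken → place at 11.
439 hashes to 14; slot 14 is free → place at 14.
173 hashes to 3; slot 3 is free → place at 3.
735 hashes to 4, h2=16; 4,3 taken → place at 2.
497 hashes to 4, h2=2; 4 taken → place at 6.
Table: [., ., 735, 173, 480, ., 497, 279, 739, 570, ., 854, ., 344, 439, ., 951]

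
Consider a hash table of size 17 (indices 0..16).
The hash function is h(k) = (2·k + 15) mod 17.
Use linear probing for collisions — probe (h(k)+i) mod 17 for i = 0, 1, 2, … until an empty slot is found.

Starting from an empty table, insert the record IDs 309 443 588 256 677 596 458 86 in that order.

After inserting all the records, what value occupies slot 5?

309: h=4 => slot 4
443: h=0 => slot 0
588: h=1 => slot 1
256: h=0, probe 0,1,2 => slot 2
677: h=9 => slot 9
596: h=0, probe 0,1,2,3 => slot 3
458: h=13 => slot 13
86: h=0, probe 0,1,2,3,4,5 => slot 5
Table: [443, 588, 256, 596, 309, 86, _, _, _, 677, _, _, _, 458, _, _, _]

86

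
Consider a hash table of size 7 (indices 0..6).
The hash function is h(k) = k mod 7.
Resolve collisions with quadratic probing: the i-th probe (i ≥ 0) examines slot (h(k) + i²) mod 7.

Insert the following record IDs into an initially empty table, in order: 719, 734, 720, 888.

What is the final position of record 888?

719: h=5 => slot 5
734: h=6 => slot 6
720: h=6, probe 6,0 => slot 0
888: h=6, probe 6,0,3 => slot 3
Table: [720, _, _, 888, _, 719, 734]

3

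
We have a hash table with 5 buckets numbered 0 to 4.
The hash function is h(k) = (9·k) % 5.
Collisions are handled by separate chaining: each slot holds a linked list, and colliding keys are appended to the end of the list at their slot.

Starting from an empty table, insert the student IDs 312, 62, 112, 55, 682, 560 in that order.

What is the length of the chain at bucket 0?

312 -> bucket 3
62 -> bucket 3 (collision)
112 -> bucket 3 (collision)
55 -> bucket 0
682 -> bucket 3 (collision)
560 -> bucket 0 (collision)
Final buckets:
0: 55 -> 560
1: _
2: _
3: 312 -> 62 -> 112 -> 682
4: _

2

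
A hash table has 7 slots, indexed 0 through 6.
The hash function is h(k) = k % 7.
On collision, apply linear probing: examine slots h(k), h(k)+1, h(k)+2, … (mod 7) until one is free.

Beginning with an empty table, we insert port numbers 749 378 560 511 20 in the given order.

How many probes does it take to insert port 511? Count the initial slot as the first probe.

Insert 749: h=0, slot 0 empty -> index 0.
Insert 378: h=0, slot 0 occupied -> index 1.
Insert 560: h=0, slots 0,1 occupied -> index 2.
Insert 511: h=0, slots 0,1,2 occupied -> index 3.
Insert 20: h=6, slot 6 empty -> index 6.
Table: [749, 378, 560, 511, -, -, 20]

4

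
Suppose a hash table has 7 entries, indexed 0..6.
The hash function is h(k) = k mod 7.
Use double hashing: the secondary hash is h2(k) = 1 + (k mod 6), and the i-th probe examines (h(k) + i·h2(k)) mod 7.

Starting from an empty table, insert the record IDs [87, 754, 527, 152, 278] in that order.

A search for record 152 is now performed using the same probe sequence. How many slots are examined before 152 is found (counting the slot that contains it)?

2

87 hashes to 3; slot 3 is free → place at 3.
754 hashes to 5; slot 5 is free → place at 5.
527 hashes to 2; slot 2 is free → place at 2.
152 hashes to 5, h2=3; 5 taken → place at 1.
278 hashes to 5, h2=3; 5,1 taken → place at 4.
Table: [., 152, 527, 87, 278, 754, .]
Lookup 152: h=5, h2=3, probe 5,1 → found at 1.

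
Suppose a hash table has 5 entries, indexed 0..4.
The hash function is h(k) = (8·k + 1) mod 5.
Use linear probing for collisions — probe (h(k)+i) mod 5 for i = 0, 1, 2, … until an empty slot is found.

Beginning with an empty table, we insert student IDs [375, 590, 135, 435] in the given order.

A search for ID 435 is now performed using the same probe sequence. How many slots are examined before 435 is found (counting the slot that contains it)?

4

375 hashes to 1; slot 1 is free -> place at 1.
590 hashes to 1; 1 taken -> place at 2.
135 hashes to 1; 1,2 taken -> place at 3.
435 hashes to 1; 1,2,3 taken -> place at 4.
Table: [_, 375, 590, 135, 435]
Lookup 435: h=1, probe 1,2,3,4 → found at 4.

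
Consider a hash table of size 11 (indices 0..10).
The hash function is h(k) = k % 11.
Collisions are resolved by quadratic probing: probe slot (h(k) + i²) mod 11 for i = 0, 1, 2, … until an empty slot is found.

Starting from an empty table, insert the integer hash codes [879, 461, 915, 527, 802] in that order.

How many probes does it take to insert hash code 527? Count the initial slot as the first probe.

3

Insert 879: h=10, slot 10 empty → index 10.
Insert 461: h=10, slot 10 occupied → index 0.
Insert 915: h=2, slot 2 empty → index 2.
Insert 527: h=10, slots 10,0 occupied → index 3.
Insert 802: h=10, slots 10,0,3 occupied → index 8.
Table: [461, _, 915, 527, _, _, _, _, 802, _, 879]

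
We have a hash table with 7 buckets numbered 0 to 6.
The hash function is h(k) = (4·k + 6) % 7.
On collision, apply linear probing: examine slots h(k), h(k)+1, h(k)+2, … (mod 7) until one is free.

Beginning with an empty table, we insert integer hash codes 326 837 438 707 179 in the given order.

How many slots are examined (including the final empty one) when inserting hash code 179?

4

326 hashes to 1; slot 1 is free -> place at 1.
837 hashes to 1; 1 taken -> place at 2.
438 hashes to 1; 1,2 taken -> place at 3.
707 hashes to 6; slot 6 is free -> place at 6.
179 hashes to 1; 1,2,3 taken -> place at 4.
Table: [., 326, 837, 438, 179, ., 707]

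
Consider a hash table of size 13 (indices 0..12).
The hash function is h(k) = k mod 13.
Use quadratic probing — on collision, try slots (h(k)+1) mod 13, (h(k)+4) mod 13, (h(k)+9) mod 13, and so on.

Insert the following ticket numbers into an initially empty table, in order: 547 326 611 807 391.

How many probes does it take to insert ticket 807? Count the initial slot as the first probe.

3

Insert 547: h=1, slot 1 empty => index 1.
Insert 326: h=1, slot 1 occupied => index 2.
Insert 611: h=0, slot 0 empty => index 0.
Insert 807: h=1, slots 1,2 occupied => index 5.
Insert 391: h=1, slots 1,2,5 occupied => index 10.
Table: [611, 547, 326, _, _, 807, _, _, _, _, 391, _, _]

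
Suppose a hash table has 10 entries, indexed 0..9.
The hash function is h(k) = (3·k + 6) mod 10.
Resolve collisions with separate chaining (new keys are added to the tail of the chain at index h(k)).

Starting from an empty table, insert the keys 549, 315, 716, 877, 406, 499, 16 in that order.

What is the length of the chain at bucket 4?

549 -> bucket 3
315 -> bucket 1
716 -> bucket 4
877 -> bucket 7
406 -> bucket 4 (collision)
499 -> bucket 3 (collision)
16 -> bucket 4 (collision)
Final buckets:
0: -
1: 315
2: -
3: 549 -> 499
4: 716 -> 406 -> 16
5: -
6: -
7: 877
8: -
9: -

3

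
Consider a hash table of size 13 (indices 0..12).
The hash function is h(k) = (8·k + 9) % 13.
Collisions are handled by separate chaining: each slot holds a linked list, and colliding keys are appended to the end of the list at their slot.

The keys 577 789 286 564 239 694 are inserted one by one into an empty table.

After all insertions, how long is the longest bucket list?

Insert 577: h=10, bucket 10 empty -> new chain.
Insert 789: h=3, bucket 3 empty -> new chain.
Insert 286: h=9, bucket 9 empty -> new chain.
Insert 564: h=10, bucket 10 nonempty -> append to chain.
Insert 239: h=10, bucket 10 nonempty -> append to chain.
Insert 694: h=10, bucket 10 nonempty -> append to chain.
Final buckets:
0: -
1: -
2: -
3: 789
4: -
5: -
6: -
7: -
8: -
9: 286
10: 577 -> 564 -> 239 -> 694
11: -
12: -

4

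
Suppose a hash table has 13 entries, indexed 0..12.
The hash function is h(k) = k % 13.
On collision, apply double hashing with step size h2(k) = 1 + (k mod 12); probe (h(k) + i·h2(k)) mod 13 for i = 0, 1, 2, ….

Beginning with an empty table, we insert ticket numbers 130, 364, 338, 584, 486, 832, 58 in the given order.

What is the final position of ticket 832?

Insert 130: h=0, slot 0 empty -> index 0.
Insert 364: h=0, h2=5, slot 0 occupied -> index 5.
Insert 338: h=0, h2=3, slot 0 occupied -> index 3.
Insert 584: h=12, slot 12 empty -> index 12.
Insert 486: h=5, h2=7, slots 5,12 occupied -> index 6.
Insert 832: h=0, h2=5, slots 0,5 occupied -> index 10.
Insert 58: h=6, h2=11, slot 6 occupied -> index 4.
Table: [130, ∅, ∅, 338, 58, 364, 486, ∅, ∅, ∅, 832, ∅, 584]

10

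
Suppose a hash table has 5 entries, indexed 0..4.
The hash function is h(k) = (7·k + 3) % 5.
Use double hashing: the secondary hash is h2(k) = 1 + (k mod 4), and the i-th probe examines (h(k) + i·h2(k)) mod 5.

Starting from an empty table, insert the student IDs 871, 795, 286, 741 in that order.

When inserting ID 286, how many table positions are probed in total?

871 hashes to 0; slot 0 is free -> place at 0.
795 hashes to 3; slot 3 is free -> place at 3.
286 hashes to 0, h2=3; 0,3 taken -> place at 1.
741 hashes to 0, h2=2; 0 taken -> place at 2.
Table: [871, 286, 741, 795, _]

3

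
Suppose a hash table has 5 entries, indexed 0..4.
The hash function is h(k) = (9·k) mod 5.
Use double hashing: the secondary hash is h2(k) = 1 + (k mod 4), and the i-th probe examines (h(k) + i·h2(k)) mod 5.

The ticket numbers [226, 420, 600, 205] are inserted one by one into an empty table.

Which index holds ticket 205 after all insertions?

2

226: h=4 → slot 4
420: h=0 → slot 0
600: h=0, h2=1, probe 0,1 → slot 1
205: h=0, h2=2, probe 0,2 → slot 2
Table: [420, 600, 205, ., 226]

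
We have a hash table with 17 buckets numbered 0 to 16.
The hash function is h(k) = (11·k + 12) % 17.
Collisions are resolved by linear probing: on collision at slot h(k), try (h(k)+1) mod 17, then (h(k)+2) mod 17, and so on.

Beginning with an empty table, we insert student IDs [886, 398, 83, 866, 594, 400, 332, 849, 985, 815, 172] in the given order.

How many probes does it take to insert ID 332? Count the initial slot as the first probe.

886 hashes to 0; slot 0 is free => place at 0.
398 hashes to 4; slot 4 is free => place at 4.
83 hashes to 7; slot 7 is free => place at 7.
866 hashes to 1; slot 1 is free => place at 1.
594 hashes to 1; 1 taken => place at 2.
400 hashes to 9; slot 9 is free => place at 9.
332 hashes to 9; 9 taken => place at 10.
849 hashes to 1; 1,2 taken => place at 3.
985 hashes to 1; 1,2,3,4 taken => place at 5.
815 hashes to 1; 1,2,3,4,5 taken => place at 6.
172 hashes to 0; 0,1,2,3,4,5,6,7 taken => place at 8.
Table: [886, 866, 594, 849, 398, 985, 815, 83, 172, 400, 332, ., ., ., ., ., .]

2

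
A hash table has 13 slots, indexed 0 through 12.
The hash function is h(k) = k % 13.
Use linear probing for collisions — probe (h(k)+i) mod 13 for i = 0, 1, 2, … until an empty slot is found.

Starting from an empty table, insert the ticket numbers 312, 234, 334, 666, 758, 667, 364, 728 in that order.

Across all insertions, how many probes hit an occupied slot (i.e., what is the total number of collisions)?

10

312: h=0 -> slot 0
234: h=0, probe 0,1 -> slot 1
334: h=9 -> slot 9
666: h=3 -> slot 3
758: h=4 -> slot 4
667: h=4, probe 4,5 -> slot 5
364: h=0, probe 0,1,2 -> slot 2
728: h=0, probe 0,1,2,3,4,5,6 -> slot 6
Table: [312, 234, 364, 666, 758, 667, 728, _, _, 334, _, _, _]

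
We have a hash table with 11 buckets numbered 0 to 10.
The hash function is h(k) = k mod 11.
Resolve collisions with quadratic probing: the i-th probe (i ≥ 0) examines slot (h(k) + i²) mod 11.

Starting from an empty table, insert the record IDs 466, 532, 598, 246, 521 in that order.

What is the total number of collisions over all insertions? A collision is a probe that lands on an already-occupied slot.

10

Insert 466: h=4, slot 4 empty → index 4.
Insert 532: h=4, slot 4 occupied → index 5.
Insert 598: h=4, slots 4,5 occupied → index 8.
Insert 246: h=4, slots 4,5,8 occupied → index 2.
Insert 521: h=4, slots 4,5,8,2 occupied → index 9.
Table: [—, —, 246, —, 466, 532, —, —, 598, 521, —]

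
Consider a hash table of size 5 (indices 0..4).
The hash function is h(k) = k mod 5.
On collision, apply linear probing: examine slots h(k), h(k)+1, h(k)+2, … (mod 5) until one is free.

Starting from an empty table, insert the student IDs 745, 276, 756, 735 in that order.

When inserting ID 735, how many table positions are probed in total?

Insert 745: h=0, slot 0 empty => index 0.
Insert 276: h=1, slot 1 empty => index 1.
Insert 756: h=1, slot 1 occupied => index 2.
Insert 735: h=0, slots 0,1,2 occupied => index 3.
Table: [745, 276, 756, 735, —]

4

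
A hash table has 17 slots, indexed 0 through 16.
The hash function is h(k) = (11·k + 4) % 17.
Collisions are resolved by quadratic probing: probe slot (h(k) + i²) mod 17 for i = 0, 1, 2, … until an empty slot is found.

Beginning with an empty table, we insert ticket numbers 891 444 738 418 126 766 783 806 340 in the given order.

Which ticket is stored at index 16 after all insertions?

783

891 hashes to 13; slot 13 is free => place at 13.
444 hashes to 9; slot 9 is free => place at 9.
738 hashes to 13; 13 taken => place at 14.
418 hashes to 12; slot 12 is free => place at 12.
126 hashes to 13; 13,14 taken => place at 0.
766 hashes to 15; slot 15 is free => place at 15.
783 hashes to 15; 15 taken => place at 16.
806 hashes to 13; 13,14,0 taken => place at 5.
340 hashes to 4; slot 4 is free => place at 4.
Table: [126, -, -, -, 340, 806, -, -, -, 444, -, -, 418, 891, 738, 766, 783]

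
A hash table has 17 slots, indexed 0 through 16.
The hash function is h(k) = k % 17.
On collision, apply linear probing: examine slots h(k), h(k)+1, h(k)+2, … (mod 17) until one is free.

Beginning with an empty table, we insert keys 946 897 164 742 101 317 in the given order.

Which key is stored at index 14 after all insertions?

946: h=11 → slot 11
897: h=13 → slot 13
164: h=11, probe 11,12 → slot 12
742: h=11, probe 11,12,13,14 → slot 14
101: h=16 → slot 16
317: h=11, probe 11,12,13,14,15 → slot 15
Table: [-, -, -, -, -, -, -, -, -, -, -, 946, 164, 897, 742, 317, 101]

742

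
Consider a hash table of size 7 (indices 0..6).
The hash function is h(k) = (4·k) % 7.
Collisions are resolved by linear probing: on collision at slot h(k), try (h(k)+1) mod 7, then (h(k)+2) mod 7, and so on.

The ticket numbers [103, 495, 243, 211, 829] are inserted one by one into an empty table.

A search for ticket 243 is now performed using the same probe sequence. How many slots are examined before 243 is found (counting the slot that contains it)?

Insert 103: h=6, slot 6 empty -> index 6.
Insert 495: h=6, slot 6 occupied -> index 0.
Insert 243: h=6, slots 6,0 occupied -> index 1.
Insert 211: h=4, slot 4 empty -> index 4.
Insert 829: h=5, slot 5 empty -> index 5.
Table: [495, 243, ., ., 211, 829, 103]
Lookup 243: h=6, probe 6,0,1 → found at 1.

3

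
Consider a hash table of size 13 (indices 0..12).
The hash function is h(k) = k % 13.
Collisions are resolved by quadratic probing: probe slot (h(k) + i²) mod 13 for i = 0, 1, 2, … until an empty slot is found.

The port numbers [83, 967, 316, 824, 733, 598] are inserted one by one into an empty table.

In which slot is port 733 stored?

83: h=5 => slot 5
967: h=5, probe 5,6 => slot 6
316: h=4 => slot 4
824: h=5, probe 5,6,9 => slot 9
733: h=5, probe 5,6,9,1 => slot 1
598: h=0 => slot 0
Table: [598, 733, -, -, 316, 83, 967, -, -, 824, -, -, -]

1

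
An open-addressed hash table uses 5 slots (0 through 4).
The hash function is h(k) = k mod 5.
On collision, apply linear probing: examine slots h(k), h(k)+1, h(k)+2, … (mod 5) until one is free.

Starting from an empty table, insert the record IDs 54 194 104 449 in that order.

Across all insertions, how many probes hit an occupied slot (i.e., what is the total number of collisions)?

6

54: h=4 → slot 4
194: h=4, probe 4,0 → slot 0
104: h=4, probe 4,0,1 → slot 1
449: h=4, probe 4,0,1,2 → slot 2
Table: [194, 104, 449, ∅, 54]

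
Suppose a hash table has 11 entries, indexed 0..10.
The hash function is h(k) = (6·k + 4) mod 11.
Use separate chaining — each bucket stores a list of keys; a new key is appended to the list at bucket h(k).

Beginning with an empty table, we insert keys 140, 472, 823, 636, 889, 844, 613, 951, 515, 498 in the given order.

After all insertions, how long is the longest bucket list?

4

Insert 140: h=8, bucket 8 empty -> new chain.
Insert 472: h=9, bucket 9 empty -> new chain.
Insert 823: h=3, bucket 3 empty -> new chain.
Insert 636: h=3, bucket 3 nonempty -> append to chain.
Insert 889: h=3, bucket 3 nonempty -> append to chain.
Insert 844: h=8, bucket 8 nonempty -> append to chain.
Insert 613: h=8, bucket 8 nonempty -> append to chain.
Insert 951: h=1, bucket 1 empty -> new chain.
Insert 515: h=3, bucket 3 nonempty -> append to chain.
Insert 498: h=0, bucket 0 empty -> new chain.
Final buckets:
0: 498
1: 951
2: .
3: 823 -> 636 -> 889 -> 515
4: .
5: .
6: .
7: .
8: 140 -> 844 -> 613
9: 472
10: .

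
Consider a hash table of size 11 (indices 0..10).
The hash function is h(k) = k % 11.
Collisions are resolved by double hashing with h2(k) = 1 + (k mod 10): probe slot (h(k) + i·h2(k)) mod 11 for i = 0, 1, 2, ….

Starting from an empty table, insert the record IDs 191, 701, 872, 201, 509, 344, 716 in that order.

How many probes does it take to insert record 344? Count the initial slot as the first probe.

Insert 191: h=4, slot 4 empty → index 4.
Insert 701: h=8, slot 8 empty → index 8.
Insert 872: h=3, slot 3 empty → index 3.
Insert 201: h=3, h2=2, slot 3 occupied → index 5.
Insert 509: h=3, h2=10, slot 3 occupied → index 2.
Insert 344: h=3, h2=5, slots 3,8,2 occupied → index 7.
Insert 716: h=1, slot 1 empty → index 1.
Table: [—, 716, 509, 872, 191, 201, —, 344, 701, —, —]

4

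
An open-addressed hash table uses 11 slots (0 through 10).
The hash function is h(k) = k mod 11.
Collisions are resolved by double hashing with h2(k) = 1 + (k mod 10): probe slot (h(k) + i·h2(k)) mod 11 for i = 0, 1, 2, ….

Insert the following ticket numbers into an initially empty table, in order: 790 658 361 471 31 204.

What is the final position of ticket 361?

Insert 790: h=9, slot 9 empty => index 9.
Insert 658: h=9, h2=9, slot 9 occupied => index 7.
Insert 361: h=9, h2=2, slot 9 occupied => index 0.
Insert 471: h=9, h2=2, slots 9,0 occupied => index 2.
Insert 31: h=9, h2=2, slots 9,0,2 occupied => index 4.
Insert 204: h=6, slot 6 empty => index 6.
Table: [361, _, 471, _, 31, _, 204, 658, _, 790, _]

0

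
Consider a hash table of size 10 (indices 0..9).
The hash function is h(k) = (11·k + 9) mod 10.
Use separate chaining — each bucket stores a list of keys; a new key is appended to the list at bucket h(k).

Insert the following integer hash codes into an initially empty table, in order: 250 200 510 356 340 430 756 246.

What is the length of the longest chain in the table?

5

250 → bucket 9
200 → bucket 9 (collision)
510 → bucket 9 (collision)
356 → bucket 5
340 → bucket 9 (collision)
430 → bucket 9 (collision)
756 → bucket 5 (collision)
246 → bucket 5 (collision)
Final buckets:
0: -
1: -
2: -
3: -
4: -
5: 356 -> 756 -> 246
6: -
7: -
8: -
9: 250 -> 200 -> 510 -> 340 -> 430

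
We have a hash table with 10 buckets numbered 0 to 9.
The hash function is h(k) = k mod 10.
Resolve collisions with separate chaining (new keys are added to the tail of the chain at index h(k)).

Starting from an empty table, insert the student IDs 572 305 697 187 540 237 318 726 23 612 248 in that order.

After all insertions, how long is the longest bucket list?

Insert 572: h=2, bucket 2 empty → new chain.
Insert 305: h=5, bucket 5 empty → new chain.
Insert 697: h=7, bucket 7 empty → new chain.
Insert 187: h=7, bucket 7 nonempty → append to chain.
Insert 540: h=0, bucket 0 empty → new chain.
Insert 237: h=7, bucket 7 nonempty → append to chain.
Insert 318: h=8, bucket 8 empty → new chain.
Insert 726: h=6, bucket 6 empty → new chain.
Insert 23: h=3, bucket 3 empty → new chain.
Insert 612: h=2, bucket 2 nonempty → append to chain.
Insert 248: h=8, bucket 8 nonempty → append to chain.
Final buckets:
0: 540
1: —
2: 572 -> 612
3: 23
4: —
5: 305
6: 726
7: 697 -> 187 -> 237
8: 318 -> 248
9: —

3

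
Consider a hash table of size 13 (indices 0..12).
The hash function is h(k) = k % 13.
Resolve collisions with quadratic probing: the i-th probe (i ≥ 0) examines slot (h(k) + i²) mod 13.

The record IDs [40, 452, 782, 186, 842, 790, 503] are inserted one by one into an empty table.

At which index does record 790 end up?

6

40: h=1 -> slot 1
452: h=10 -> slot 10
782: h=2 -> slot 2
186: h=4 -> slot 4
842: h=10, probe 10,11 -> slot 11
790: h=10, probe 10,11,1,6 -> slot 6
503: h=9 -> slot 9
Table: [-, 40, 782, -, 186, -, 790, -, -, 503, 452, 842, -]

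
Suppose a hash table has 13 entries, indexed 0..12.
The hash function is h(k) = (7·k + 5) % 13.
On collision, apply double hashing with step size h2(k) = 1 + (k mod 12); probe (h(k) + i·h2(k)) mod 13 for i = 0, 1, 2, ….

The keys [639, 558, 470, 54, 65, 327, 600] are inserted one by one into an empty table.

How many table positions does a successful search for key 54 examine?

2

639: h=6 => slot 6
558: h=11 => slot 11
470: h=6, h2=3, probe 6,9 => slot 9
54: h=6, h2=7, probe 6,0 => slot 0
65: h=5 => slot 5
327: h=6, h2=4, probe 6,10 => slot 10
600: h=6, h2=1, probe 6,7 => slot 7
Table: [54, ., ., ., ., 65, 639, 600, ., 470, 327, 558, .]
Lookup 54: h=6, h2=7, probe 6,0 → found at 0.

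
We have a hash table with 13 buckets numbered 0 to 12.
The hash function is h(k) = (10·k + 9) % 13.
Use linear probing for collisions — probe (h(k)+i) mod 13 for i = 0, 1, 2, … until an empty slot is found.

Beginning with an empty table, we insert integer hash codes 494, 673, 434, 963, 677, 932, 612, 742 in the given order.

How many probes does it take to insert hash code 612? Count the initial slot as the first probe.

6

494: h=9 => slot 9
673: h=5 => slot 5
434: h=7 => slot 7
963: h=6 => slot 6
677: h=6, probe 6,7,8 => slot 8
932: h=8, probe 8,9,10 => slot 10
612: h=6, probe 6,7,8,9,10,11 => slot 11
742: h=6, probe 6,7,8,9,10,11,12 => slot 12
Table: [∅, ∅, ∅, ∅, ∅, 673, 963, 434, 677, 494, 932, 612, 742]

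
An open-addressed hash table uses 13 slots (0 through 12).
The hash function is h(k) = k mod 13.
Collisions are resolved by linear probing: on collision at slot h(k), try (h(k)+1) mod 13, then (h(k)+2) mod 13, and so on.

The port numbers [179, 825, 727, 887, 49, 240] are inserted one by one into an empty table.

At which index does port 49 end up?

179 hashes to 10; slot 10 is free → place at 10.
825 hashes to 6; slot 6 is free → place at 6.
727 hashes to 12; slot 12 is free → place at 12.
887 hashes to 3; slot 3 is free → place at 3.
49 hashes to 10; 10 taken → place at 11.
240 hashes to 6; 6 taken → place at 7.
Table: [∅, ∅, ∅, 887, ∅, ∅, 825, 240, ∅, ∅, 179, 49, 727]

11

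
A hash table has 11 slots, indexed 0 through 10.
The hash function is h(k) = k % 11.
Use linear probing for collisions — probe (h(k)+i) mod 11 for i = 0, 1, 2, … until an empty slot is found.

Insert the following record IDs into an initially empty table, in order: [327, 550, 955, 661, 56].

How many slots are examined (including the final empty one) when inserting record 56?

2

327: h=8 → slot 8
550: h=0 → slot 0
955: h=9 → slot 9
661: h=1 → slot 1
56: h=1, probe 1,2 → slot 2
Table: [550, 661, 56, _, _, _, _, _, 327, 955, _]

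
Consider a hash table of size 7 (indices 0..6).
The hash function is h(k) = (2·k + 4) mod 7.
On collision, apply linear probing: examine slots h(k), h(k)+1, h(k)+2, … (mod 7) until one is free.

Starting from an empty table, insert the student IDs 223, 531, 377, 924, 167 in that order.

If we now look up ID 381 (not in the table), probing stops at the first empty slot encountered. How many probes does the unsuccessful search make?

5

223: h=2 => slot 2
531: h=2, probe 2,3 => slot 3
377: h=2, probe 2,3,4 => slot 4
924: h=4, probe 4,5 => slot 5
167: h=2, probe 2,3,4,5,6 => slot 6
Table: [_, _, 223, 531, 377, 924, 167]
Lookup 381: h=3, probe 3,4,5,6,0 → slot 0 empty, not found.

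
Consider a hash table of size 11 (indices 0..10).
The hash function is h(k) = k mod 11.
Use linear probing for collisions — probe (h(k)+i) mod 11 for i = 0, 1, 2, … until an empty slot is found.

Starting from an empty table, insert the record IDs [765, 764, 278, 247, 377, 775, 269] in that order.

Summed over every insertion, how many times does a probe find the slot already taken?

10

Insert 765: h=6, slot 6 empty => index 6.
Insert 764: h=5, slot 5 empty => index 5.
Insert 278: h=3, slot 3 empty => index 3.
Insert 247: h=5, slots 5,6 occupied => index 7.
Insert 377: h=3, slot 3 occupied => index 4.
Insert 775: h=5, slots 5,6,7 occupied => index 8.
Insert 269: h=5, slots 5,6,7,8 occupied => index 9.
Table: [., ., ., 278, 377, 764, 765, 247, 775, 269, .]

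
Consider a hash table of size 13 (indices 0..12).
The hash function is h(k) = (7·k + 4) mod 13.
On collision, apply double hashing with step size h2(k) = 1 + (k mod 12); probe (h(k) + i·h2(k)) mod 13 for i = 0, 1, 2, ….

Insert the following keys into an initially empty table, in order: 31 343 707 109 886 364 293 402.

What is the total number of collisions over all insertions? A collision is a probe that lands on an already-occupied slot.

3

31 hashes to 0; slot 0 is free => place at 0.
343 hashes to 0, h2=8; 0 taken => place at 8.
707 hashes to 0, h2=12; 0 taken => place at 12.
109 hashes to 0, h2=2; 0 taken => place at 2.
886 hashes to 5; slot 5 is free => place at 5.
364 hashes to 4; slot 4 is free => place at 4.
293 hashes to 1; slot 1 is free => place at 1.
402 hashes to 10; slot 10 is free => place at 10.
Table: [31, 293, 109, -, 364, 886, -, -, 343, -, 402, -, 707]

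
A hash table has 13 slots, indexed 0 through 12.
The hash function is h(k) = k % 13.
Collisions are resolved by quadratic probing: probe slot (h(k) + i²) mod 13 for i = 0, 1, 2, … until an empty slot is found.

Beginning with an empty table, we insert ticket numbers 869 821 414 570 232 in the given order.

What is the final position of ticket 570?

869: h=11 -> slot 11
821: h=2 -> slot 2
414: h=11, probe 11,12 -> slot 12
570: h=11, probe 11,12,2,7 -> slot 7
232: h=11, probe 11,12,2,7,1 -> slot 1
Table: [—, 232, 821, —, —, —, —, 570, —, —, —, 869, 414]

7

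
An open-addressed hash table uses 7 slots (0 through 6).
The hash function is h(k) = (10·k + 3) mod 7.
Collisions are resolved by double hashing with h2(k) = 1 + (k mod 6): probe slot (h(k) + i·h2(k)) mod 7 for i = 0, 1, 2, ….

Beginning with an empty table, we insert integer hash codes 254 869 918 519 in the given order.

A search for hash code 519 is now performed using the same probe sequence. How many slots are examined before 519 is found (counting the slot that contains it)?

2

254: h=2 -> slot 2
869: h=6 -> slot 6
918: h=6, h2=1, probe 6,0 -> slot 0
519: h=6, h2=4, probe 6,3 -> slot 3
Table: [918, —, 254, 519, —, —, 869]
Lookup 519: h=6, h2=4, probe 6,3 → found at 3.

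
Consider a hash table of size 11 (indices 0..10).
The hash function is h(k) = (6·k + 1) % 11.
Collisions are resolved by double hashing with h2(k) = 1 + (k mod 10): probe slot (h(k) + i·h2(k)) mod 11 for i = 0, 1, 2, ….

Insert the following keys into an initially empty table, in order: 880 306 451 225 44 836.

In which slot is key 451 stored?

3

880: h=1 -> slot 1
306: h=0 -> slot 0
451: h=1, h2=2, probe 1,3 -> slot 3
225: h=9 -> slot 9
44: h=1, h2=5, probe 1,6 -> slot 6
836: h=1, h2=7, probe 1,8 -> slot 8
Table: [306, 880, _, 451, _, _, 44, _, 836, 225, _]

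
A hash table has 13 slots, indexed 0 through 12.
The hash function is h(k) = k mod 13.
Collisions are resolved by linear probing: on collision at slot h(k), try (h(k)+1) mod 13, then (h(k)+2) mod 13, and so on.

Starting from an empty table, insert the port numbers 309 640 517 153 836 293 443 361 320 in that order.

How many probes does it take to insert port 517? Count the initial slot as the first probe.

Insert 309: h=10, slot 10 empty => index 10.
Insert 640: h=3, slot 3 empty => index 3.
Insert 517: h=10, slot 10 occupied => index 11.
Insert 153: h=10, slots 10,11 occupied => index 12.
Insert 836: h=4, slot 4 empty => index 4.
Insert 293: h=7, slot 7 empty => index 7.
Insert 443: h=1, slot 1 empty => index 1.
Insert 361: h=10, slots 10,11,12 occupied => index 0.
Insert 320: h=8, slot 8 empty => index 8.
Table: [361, 443, -, 640, 836, -, -, 293, 320, -, 309, 517, 153]

2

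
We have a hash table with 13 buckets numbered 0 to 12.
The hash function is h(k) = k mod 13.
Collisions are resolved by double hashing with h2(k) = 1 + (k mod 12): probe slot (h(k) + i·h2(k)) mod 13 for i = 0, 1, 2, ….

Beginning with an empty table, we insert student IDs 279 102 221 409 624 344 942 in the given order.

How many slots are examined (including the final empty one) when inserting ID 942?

3

Insert 279: h=6, slot 6 empty => index 6.
Insert 102: h=11, slot 11 empty => index 11.
Insert 221: h=0, slot 0 empty => index 0.
Insert 409: h=6, h2=2, slot 6 occupied => index 8.
Insert 624: h=0, h2=1, slot 0 occupied => index 1.
Insert 344: h=6, h2=9, slot 6 occupied => index 2.
Insert 942: h=6, h2=7, slots 6,0 occupied => index 7.
Table: [221, 624, 344, —, —, —, 279, 942, 409, —, —, 102, —]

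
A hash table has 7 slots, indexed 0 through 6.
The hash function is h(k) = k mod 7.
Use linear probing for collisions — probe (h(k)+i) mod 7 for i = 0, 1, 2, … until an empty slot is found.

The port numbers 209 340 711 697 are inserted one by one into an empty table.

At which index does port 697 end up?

209: h=6 → slot 6
340: h=4 → slot 4
711: h=4, probe 4,5 → slot 5
697: h=4, probe 4,5,6,0 → slot 0
Table: [697, _, _, _, 340, 711, 209]

0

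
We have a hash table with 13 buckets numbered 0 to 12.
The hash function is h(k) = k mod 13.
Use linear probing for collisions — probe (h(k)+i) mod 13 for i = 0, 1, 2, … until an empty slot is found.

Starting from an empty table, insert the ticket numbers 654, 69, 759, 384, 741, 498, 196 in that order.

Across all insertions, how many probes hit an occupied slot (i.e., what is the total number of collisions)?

654 hashes to 4; slot 4 is free => place at 4.
69 hashes to 4; 4 taken => place at 5.
759 hashes to 5; 5 taken => place at 6.
384 hashes to 7; slot 7 is free => place at 7.
741 hashes to 0; slot 0 is free => place at 0.
498 hashes to 4; 4,5,6,7 taken => place at 8.
196 hashes to 1; slot 1 is free => place at 1.
Table: [741, 196, -, -, 654, 69, 759, 384, 498, -, -, -, -]

6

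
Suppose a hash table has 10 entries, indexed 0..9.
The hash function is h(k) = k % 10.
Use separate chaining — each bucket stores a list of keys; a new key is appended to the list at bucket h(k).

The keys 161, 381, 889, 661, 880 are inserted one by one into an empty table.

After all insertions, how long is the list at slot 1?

Insert 161: h=1, bucket 1 empty → new chain.
Insert 381: h=1, bucket 1 nonempty → append to chain.
Insert 889: h=9, bucket 9 empty → new chain.
Insert 661: h=1, bucket 1 nonempty → append to chain.
Insert 880: h=0, bucket 0 empty → new chain.
Final buckets:
0: 880
1: 161 -> 381 -> 661
2: -
3: -
4: -
5: -
6: -
7: -
8: -
9: 889

3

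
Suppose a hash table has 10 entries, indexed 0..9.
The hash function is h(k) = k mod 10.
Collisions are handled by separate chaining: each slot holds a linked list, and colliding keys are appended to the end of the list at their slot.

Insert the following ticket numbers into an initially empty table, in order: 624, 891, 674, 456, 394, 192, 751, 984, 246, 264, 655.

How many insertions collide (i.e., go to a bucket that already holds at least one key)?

624 → bucket 4
891 → bucket 1
674 → bucket 4 (collision)
456 → bucket 6
394 → bucket 4 (collision)
192 → bucket 2
751 → bucket 1 (collision)
984 → bucket 4 (collision)
246 → bucket 6 (collision)
264 → bucket 4 (collision)
655 → bucket 5
Final buckets:
0: ∅
1: 891 -> 751
2: 192
3: ∅
4: 624 -> 674 -> 394 -> 984 -> 264
5: 655
6: 456 -> 246
7: ∅
8: ∅
9: ∅

6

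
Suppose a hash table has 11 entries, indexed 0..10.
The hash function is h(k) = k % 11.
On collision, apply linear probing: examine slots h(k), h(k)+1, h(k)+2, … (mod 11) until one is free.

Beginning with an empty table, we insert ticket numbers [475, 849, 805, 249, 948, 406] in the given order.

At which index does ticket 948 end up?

Insert 475: h=2, slot 2 empty -> index 2.
Insert 849: h=2, slot 2 occupied -> index 3.
Insert 805: h=2, slots 2,3 occupied -> index 4.
Insert 249: h=7, slot 7 empty -> index 7.
Insert 948: h=2, slots 2,3,4 occupied -> index 5.
Insert 406: h=10, slot 10 empty -> index 10.
Table: [., ., 475, 849, 805, 948, ., 249, ., ., 406]

5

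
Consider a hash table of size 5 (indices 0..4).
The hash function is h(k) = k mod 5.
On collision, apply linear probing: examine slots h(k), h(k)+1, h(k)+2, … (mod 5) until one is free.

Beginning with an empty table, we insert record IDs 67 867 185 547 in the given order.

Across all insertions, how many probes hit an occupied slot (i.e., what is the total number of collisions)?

3

67: h=2 -> slot 2
867: h=2, probe 2,3 -> slot 3
185: h=0 -> slot 0
547: h=2, probe 2,3,4 -> slot 4
Table: [185, -, 67, 867, 547]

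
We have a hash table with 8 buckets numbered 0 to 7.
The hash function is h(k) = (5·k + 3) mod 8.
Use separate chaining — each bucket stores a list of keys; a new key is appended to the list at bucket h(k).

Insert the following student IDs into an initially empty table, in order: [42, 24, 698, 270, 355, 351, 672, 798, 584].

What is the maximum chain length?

3

42 → bucket 5
24 → bucket 3
698 → bucket 5 (collision)
270 → bucket 1
355 → bucket 2
351 → bucket 6
672 → bucket 3 (collision)
798 → bucket 1 (collision)
584 → bucket 3 (collision)
Final buckets:
0: .
1: 270 -> 798
2: 355
3: 24 -> 672 -> 584
4: .
5: 42 -> 698
6: 351
7: .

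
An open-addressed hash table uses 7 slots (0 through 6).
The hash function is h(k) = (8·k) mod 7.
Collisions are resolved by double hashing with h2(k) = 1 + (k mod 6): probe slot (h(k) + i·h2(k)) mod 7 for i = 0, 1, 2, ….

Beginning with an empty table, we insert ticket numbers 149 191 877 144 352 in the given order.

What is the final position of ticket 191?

149: h=2 → slot 2
191: h=2, h2=6, probe 2,1 → slot 1
877: h=2, h2=2, probe 2,4 → slot 4
144: h=4, h2=1, probe 4,5 → slot 5
352: h=2, h2=5, probe 2,0 → slot 0
Table: [352, 191, 149, _, 877, 144, _]

1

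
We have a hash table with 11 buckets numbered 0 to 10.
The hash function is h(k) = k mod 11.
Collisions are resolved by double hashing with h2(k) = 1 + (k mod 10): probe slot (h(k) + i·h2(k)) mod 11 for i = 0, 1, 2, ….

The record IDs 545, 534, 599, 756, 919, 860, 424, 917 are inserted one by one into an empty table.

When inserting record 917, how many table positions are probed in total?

2

545: h=6 => slot 6
534: h=6, h2=5, probe 6,0 => slot 0
599: h=5 => slot 5
756: h=8 => slot 8
919: h=6, h2=10, probe 6,5,4 => slot 4
860: h=2 => slot 2
424: h=6, h2=5, probe 6,0,5,10 => slot 10
917: h=4, h2=8, probe 4,1 => slot 1
Table: [534, 917, 860, ., 919, 599, 545, ., 756, ., 424]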